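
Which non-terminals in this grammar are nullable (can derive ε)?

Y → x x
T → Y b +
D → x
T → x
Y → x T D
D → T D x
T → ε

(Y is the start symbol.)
{ 'T' }

ε-productions: T → ε
So T is immediately nullable.
No further non-terminal can be added: every production for the remaining non-terminals contains a terminal or a non-nullable non-terminal.
Nullable = { 'T' }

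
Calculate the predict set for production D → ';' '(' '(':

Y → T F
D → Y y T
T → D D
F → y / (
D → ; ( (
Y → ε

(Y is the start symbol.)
{ ';' }

PREDICT(D → ';' '(' '(') = (FIRST(RHS) \ {ε}) ∪ (FOLLOW(D) if ε ∈ FIRST(RHS), i.e. RHS ⇒* ε)
FIRST(';' '(' '(') = { ';' }
ε ∉ FIRST(';' '(' '('), so FOLLOW(D) is not added.
PREDICT(D → ';' '(' '(') = { ';' }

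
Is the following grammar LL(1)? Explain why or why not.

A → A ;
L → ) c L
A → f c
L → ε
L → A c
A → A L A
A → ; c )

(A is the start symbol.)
A grammar is LL(1) if for each non-terminal N with multiple productions, the predict sets of those productions are pairwise disjoint, where PREDICT(N → α) = (FIRST(α) \ {ε}) ∪ (FOLLOW(N) if α ⇒* ε).

Relevant sets:
  FIRST(A) = { ';', 'f' }
  FOLLOW(L) = { ';', 'f' }

For A:
  PREDICT(A → A ';') = { ';', 'f' }
  PREDICT(A → f c) = { 'f' }
  PREDICT(A → A L A) = { ';', 'f' }
  PREDICT(A → ';' c ')') = { ';' }
For L:
  PREDICT(L → ')' c L) = { ')' }
  PREDICT(L → ε) = { ';', 'f' }
  PREDICT(L → A c) = { ';', 'f' }

Conflict found: Predict set conflict for A: { 'f' }
The grammar is NOT LL(1).

Answer: No. Predict set conflict for A: { 'f' }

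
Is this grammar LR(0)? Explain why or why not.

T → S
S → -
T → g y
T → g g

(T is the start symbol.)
A grammar is LR(0) if no state in the canonical LR(0) collection has:
  - both a shift item (dot before a terminal) and a complete item (shift-reduce conflict), or
  - two or more complete items (reduce-reduce conflict; the accept item [T' → T .] counts as a complete item here).

Augment with T' → T and build the canonical LR(0) collection (I0 = CLOSURE({[T' → . T]}), then GOTO on every symbol after a dot until no new states appear). It has 7 states:
  I0: { [S → . -], [T → . S], [T → . g g], [T → . g y], [T' → . T] }  — shift
  I1: { [S → - .] }  — reduce
  I2: { [T → S .] }  — reduce
  I3: { [T' → T .] }  — accept
  I4: { [T → g . g], [T → g . y] }  — shift
  I5: { [T → g g .] }  — reduce
  I6: { [T → g y .] }  — reduce

Every state is either a pure shift/goto state or contains exactly one complete item and nothing to shift — no conflicts. The grammar is LR(0).

Answer: Yes, the grammar is LR(0)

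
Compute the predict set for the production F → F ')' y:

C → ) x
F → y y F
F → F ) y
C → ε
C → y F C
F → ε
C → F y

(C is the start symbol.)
{ ')', 'y' }

PREDICT(F → F ')' y) = (FIRST(RHS) \ {ε}) ∪ (FOLLOW(F) if ε ∈ FIRST(RHS), i.e. RHS ⇒* ε)
FIRST(F) = { ')', 'y', ε }
FIRST(F ')' y) = { ')', 'y' }
ε ∉ FIRST(F ')' y), so FOLLOW(F) is not added.
PREDICT(F → F ')' y) = { ')', 'y' }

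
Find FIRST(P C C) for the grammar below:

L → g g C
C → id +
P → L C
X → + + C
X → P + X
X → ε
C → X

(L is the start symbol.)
FIRST sets of the non-terminals involved (from the grammar, by fixed-point iteration):
  FIRST(P) = { 'g' }

To compute FIRST(P C C), process the symbols left to right:
Symbol P is a non-terminal. Add FIRST(P) \ {ε} = { 'g' }
P is not nullable (ε ∉ FIRST(P)), so stop here.
FIRST(P C C) = { 'g' }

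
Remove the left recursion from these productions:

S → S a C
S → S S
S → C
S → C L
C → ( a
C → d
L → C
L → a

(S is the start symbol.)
S is directly left-recursive. The standard transformation for
  A → A α₁ | ... | A α_m | β₁ | ... | β_n
is
  A  → β₁ A' | ... | β_n A'
  A' → α₁ A' | ... | α_m A' | ε

S → C becomes S → C S'
S → C L becomes S → C L S'
S → S a C becomes S' → a C S'
S → S S becomes S' → S S'
Add S' → ε

Productions for other non-terminals are unchanged:
  C → ( a
  C → d
  L → C
  L → a

Resulting grammar:
S → C S'
S → C L S'
S' → a C S'
S' → S S'
S' → ε
C → ( a
C → d
L → C
L → a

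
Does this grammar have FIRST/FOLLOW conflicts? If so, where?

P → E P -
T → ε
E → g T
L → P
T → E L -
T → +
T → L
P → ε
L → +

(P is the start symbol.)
A FIRST/FOLLOW conflict occurs when a non-terminal N has a nullable alternative N → β (β ⇒* ε) and another alternative N → α with FIRST(α) ∩ FOLLOW(N) ≠ ∅: on such a lookahead the parser cannot decide between expanding α and letting N vanish via β.

Nullable non-terminals: L, P, T.
FIRST sets used below: FIRST(P) = { 'g', ε }, FIRST(E) = { 'g' }, FIRST(L) = { '+', 'g', ε }

L: nullable alternative(s) L → P; FOLLOW(L) = { '+', '-', 'g' }
  L → P: FIRST \ {ε} = { 'g' } — this is the only nullable alternative, skip
  L → +: FIRST \ {ε} = { '+' } — overlaps FOLLOW(L) on { '+' }: CONFLICT

P: nullable alternative(s) P → ε; FOLLOW(P) = { $, '+', '-', 'g' }
  P → E P -: FIRST \ {ε} = { 'g' } — overlaps FOLLOW(P) on { 'g' }: CONFLICT
  P → ε: FIRST \ {ε} = { } — this is the only nullable alternative, skip

T: nullable alternative(s) T → ε, T → L; FOLLOW(T) = { '+', '-', 'g' }
  T → ε: FIRST \ {ε} = { } — disjoint from FOLLOW(T)
  T → E L -: FIRST \ {ε} = { 'g' } — overlaps FOLLOW(T) on { 'g' }: CONFLICT
  T → +: FIRST \ {ε} = { '+' } — overlaps FOLLOW(T) on { '+' }: CONFLICT
  T → L: FIRST \ {ε} = { '+', 'g' } — overlaps FOLLOW(T) on { '+', 'g' }: CONFLICT

E has no nullable alternative, so no FIRST/FOLLOW check is needed there.

So the grammar has 5 FIRST/FOLLOW conflicts (marked CONFLICT above).

Answer: Yes. P → E P '-' with FOLLOW(P) on { 'g' }; T → E L '-' with FOLLOW(T) on { 'g' }; T → '+' with FOLLOW(T) on { '+' }; T → L with FOLLOW(T) on { '+', 'g' }; L → '+' with FOLLOW(L) on { '+' }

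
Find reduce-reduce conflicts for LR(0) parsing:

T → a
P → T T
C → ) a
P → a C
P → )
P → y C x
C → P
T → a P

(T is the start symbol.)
Yes — I14: [C → P .] vs [T → a P .]

Augment with T' → T and build the canonical LR(0) collection (I0 = CLOSURE({[T' → . T]}), then GOTO on every symbol after a dot until no new states appear). It has 16 states:
  I0: { [T → . a P], [T → . a], [T' → . T] }  — shift
  I1: { [T' → T .] }  — accept
  I2: { [P → . )], [P → . T T], [P → . a C], [P → . y C x], [T → . a P], [T → . a], [T → a . P], [T → a .] }  — shift, reduce
  I3: { [P → ) .] }  — reduce
  I4: { [T → a P .] }  — reduce
  I5: { [P → T . T], [T → . a P], [T → . a] }  — shift
  I6: { [C → . ) a], [C → . P], [P → . )], [P → . T T], [P → . a C], [P → . y C x], [P → a . C], [T → . a P], [T → . a], [T → a . P], [T → a .] }  — shift, reduce
  I7: { [C → . ) a], [C → . P], [P → . )], [P → . T T], [P → . a C], [P → . y C x], [P → y . C x], [T → . a P], [T → . a] }  — shift
  I8: { [C → ) . a], [P → ) .] }  — shift, reduce
  I9: { [P → y C . x] }  — shift
  I10: { [C → P .] }  — reduce
  I11: { [P → y C x .] }  — reduce
  I12: { [C → ) a .] }  — reduce
  I13: { [P → a C .] }  — reduce
  I14: { [C → P .], [T → a P .] }  — 2 reduces
  I15: { [P → T T .] }  — reduce

I14 contains complete items [C → P .], [T → a P .] — reduce-reduce conflict.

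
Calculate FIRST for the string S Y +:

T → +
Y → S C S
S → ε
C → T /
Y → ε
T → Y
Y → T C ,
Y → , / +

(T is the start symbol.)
{ '+', ',', '/' }

FIRST sets of the non-terminals involved (from the grammar, by fixed-point iteration):
  FIRST(S) = { ε }
  FIRST(Y) = { '+', ',', '/', ε }

To compute FIRST(S Y +), process the symbols left to right:
Symbol S is a non-terminal. Add FIRST(S) \ {ε} = { }
S is nullable (ε ∈ FIRST(S)), continue to the next symbol.
Symbol Y is a non-terminal. Add FIRST(Y) \ {ε} = { '+', ',', '/' }
Y is nullable (ε ∈ FIRST(Y)), continue to the next symbol.
Symbol + is a terminal. Add '+' and stop.
FIRST(S Y +) = { '+', ',', '/' }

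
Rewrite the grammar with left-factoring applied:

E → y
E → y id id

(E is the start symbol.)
E → y E'
E' → ε
E' → id id

Left-factoring transforms A → αβ₁ | αβ₂ into A → αA' and A' → β₁ | β₂
(α is the longest common prefix among the alternatives). Repeat until
no nonterminal has two alternatives with a common prefix.

Round 1: E has alternatives sharing prefix 'y'. Introduce E': E → y E'
  Add: E' → ε
  Add: E' → id id

No remaining common prefixes — done.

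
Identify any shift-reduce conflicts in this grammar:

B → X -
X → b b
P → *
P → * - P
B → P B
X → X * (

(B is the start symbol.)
A shift-reduce conflict occurs when an LR(0) state has both:
  - a complete (reduce) item [A → α .] (dot at the end), and
  - a shift item [B → β . c γ] (dot before a terminal).

Augment with B' → B and build the canonical LR(0) collection (I0 = CLOSURE({[B' → . B]}), then GOTO on every symbol after a dot until no new states appear). It has 13 states:
  I0: { [B → . P B], [B → . X -], [B' → . B], [P → . * - P], [P → . *], [X → . X * (], [X → . b b] }  — shift
  I1: { [P → * . - P], [P → * .] }  — shift, reduce
  I2: { [B' → B .] }  — accept
  I3: { [B → . P B], [B → . X -], [B → P . B], [P → . * - P], [P → . *], [X → . X * (], [X → . b b] }  — shift
  I4: { [B → X . -], [X → X . * (] }  — shift
  I5: { [X → b . b] }  — shift
  I6: { [X → b b .] }  — reduce
  I7: { [X → X * . (] }  — shift
  I8: { [B → X - .] }  — reduce
  I9: { [X → X * ( .] }  — reduce
  I10: { [B → P B .] }  — reduce
  I11: { [P → * - . P], [P → . * - P], [P → . *] }  — shift
  I12: { [P → * - P .] }  — reduce

I1 contains reduce item [P → * .] and shift item [P → * . - P] — shift-reduce conflict.

Answer: Yes — I1: [P → * .] vs [P → * . - P]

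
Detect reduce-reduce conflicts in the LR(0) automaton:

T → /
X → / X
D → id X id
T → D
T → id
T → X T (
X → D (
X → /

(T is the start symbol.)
A reduce-reduce conflict occurs when an LR(0) state has two complete items [A → α .] and [B → β .] — both call for a reduction, and with no lookahead the parser cannot choose between them.

Augment with T' → T and build the canonical LR(0) collection (I0 = CLOSURE({[T' → . T]}), then GOTO on every symbol after a dot until no new states appear). It has 15 states:
  I0: { [D → . id X id], [T → . /], [T → . D], [T → . X T (], [T → . id], [T' → . T], [X → . / X], [X → . /], [X → . D (] }  — shift
  I1: { [D → . id X id], [T → / .], [X → . / X], [X → . /], [X → . D (], [X → / . X], [X → / .] }  — shift, 2 reduces
  I2: { [T → D .], [X → D . (] }  — shift, reduce
  I3: { [T' → T .] }  — accept
  I4: { [D → . id X id], [T → . /], [T → . D], [T → . X T (], [T → . id], [T → X . T (], [X → . / X], [X → . /], [X → . D (] }  — shift
  I5: { [D → . id X id], [D → id . X id], [T → id .], [X → . / X], [X → . /], [X → . D (] }  — shift, reduce
  I6: { [D → . id X id], [X → . / X], [X → . /], [X → . D (], [X → / . X], [X → / .] }  — shift, reduce
  I7: { [X → D . (] }  — shift
  I8: { [D → id X . id] }  — shift
  I9: { [D → . id X id], [D → id . X id], [X → . / X], [X → . /], [X → . D (] }  — shift
  I10: { [D → id X id .] }  — reduce
  I11: { [X → D ( .] }  — reduce
  I12: { [X → / X .] }  — reduce
  I13: { [T → X T . (] }  — shift
  I14: { [T → X T ( .] }  — reduce

I1 contains complete items [T → / .], [X → / .] — reduce-reduce conflict.

Answer: Yes — I1: [T → / .] vs [X → / .]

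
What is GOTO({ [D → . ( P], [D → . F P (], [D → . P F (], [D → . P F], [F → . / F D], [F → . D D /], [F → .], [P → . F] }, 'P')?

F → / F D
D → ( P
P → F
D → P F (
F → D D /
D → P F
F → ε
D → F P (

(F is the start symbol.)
GOTO(I, 'P') = CLOSURE({ [A → αX.β] : [A → α.Xβ] ∈ I, X = 'P' })

Items with dot before 'P', with the dot advanced:
  [D → . P F] → [D → P . F]
  [D → . P F (] → [D → P . F (]
Closure of the advanced items:
  [D → P . F] has the dot before F: add [F → . / F D], [F → . D D /], [F → .]
  [F → . D D /] has the dot before D: add [D → . ( P], [D → . P F (], [D → . P F], [D → . F P (]
  [D → . P F (] has the dot before P: add [P → . F]

GOTO = { [D → . ( P], [D → . F P (], [D → . P F (], [D → . P F], [D → P . F (], [D → P . F], [F → . / F D], [F → . D D /], [F → .], [P → . F] }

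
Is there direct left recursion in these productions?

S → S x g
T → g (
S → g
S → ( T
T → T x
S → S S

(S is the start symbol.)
Yes, S, T are left-recursive

S → S x g: LEFT RECURSIVE (starts with S)
T → g (: starts with g
S → g: starts with g
S → ( T: starts with '('
T → T x: LEFT RECURSIVE (starts with T)
S → S S: LEFT RECURSIVE (starts with S)

The grammar has direct left recursion on: S, T.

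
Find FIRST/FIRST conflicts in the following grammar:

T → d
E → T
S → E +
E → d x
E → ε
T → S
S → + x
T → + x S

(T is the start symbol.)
Yes. T → d / T → S on { 'd' }; T → S / T → '+' x S on { '+' }; E → T / E → d x on { 'd' }; S → E '+' / S → '+' x on { '+' }

A FIRST/FIRST conflict occurs when two productions N → α and N → β for the same non-terminal have FIRST(α) ∩ FIRST(β) ≠ ∅ (with ε ∈ FIRST of a nullable right-hand side, so two nullable alternatives also conflict).

FIRST sets of the non-terminals at (or reachable through a nullable prefix from) the front of some alternative:
  FIRST(S) = { '+', 'd' }
  FIRST(T) = { '+', 'd' }
  FIRST(E) = { '+', 'd', ε }

Productions for T:
  T → d: FIRST = { 'd' }
  T → S: FIRST = { '+', 'd' }
  T → + x S: FIRST = { '+' }
Productions for E:
  E → T: FIRST = { '+', 'd' }
  E → d x: FIRST = { 'd' }
  E → ε: FIRST = { ε }
Productions for S:
  S → E +: FIRST = { '+', 'd' }
  S → + x: FIRST = { '+' }

Conflict for T: T → d and T → S
  Overlap: { 'd' }
Conflict for T: T → S and T → + x S
  Overlap: { '+' }
Conflict for E: E → T and E → d x
  Overlap: { 'd' }
Conflict for S: S → E + and S → + x
  Overlap: { '+' }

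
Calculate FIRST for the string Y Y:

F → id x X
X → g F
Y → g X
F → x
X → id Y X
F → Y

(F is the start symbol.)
FIRST sets of the non-terminals involved (from the grammar, by fixed-point iteration):
  FIRST(Y) = { 'g' }

To compute FIRST(Y Y), process the symbols left to right:
Symbol Y is a non-terminal. Add FIRST(Y) \ {ε} = { 'g' }
Y is not nullable (ε ∉ FIRST(Y)), so stop here.
FIRST(Y Y) = { 'g' }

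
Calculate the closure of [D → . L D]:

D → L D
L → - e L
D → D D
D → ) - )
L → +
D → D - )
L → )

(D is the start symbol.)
{ [D → . L D], [L → . )], [L → . +], [L → . - e L] }

To compute CLOSURE, for each item [A → α.Bβ] where B is a non-terminal, add [B → .γ] for all productions B → γ; repeat for the newly added items until nothing changes.

Start with: [D → . L D]
  [D → . L D] has the dot before L: add [L → . - e L], [L → . +], [L → . )]
No further items can be added.

CLOSURE = { [D → . L D], [L → . )], [L → . +], [L → . - e L] }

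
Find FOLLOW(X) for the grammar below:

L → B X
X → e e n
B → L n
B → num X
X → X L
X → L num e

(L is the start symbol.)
In L → B X: X is at the end, add FOLLOW(L)
In B → num X: X is at the end, add FOLLOW(B)
In X → X L: X is followed by L, add FIRST(L) \ {ε} = { 'num' }

The FOLLOW sets referred to above (computed the same way, to a fixed point):
  FOLLOW(L) = { $, 'e', 'n', 'num' }
  FOLLOW(B) = { 'e', 'num' }

Taking the union: FOLLOW(X) = { $, 'e', 'n', 'num' }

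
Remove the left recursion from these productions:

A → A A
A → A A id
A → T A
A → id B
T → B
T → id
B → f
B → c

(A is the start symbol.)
A is directly left-recursive. The standard transformation for
  A → A α₁ | ... | A α_m | β₁ | ... | β_n
is
  A  → β₁ A' | ... | β_n A'
  A' → α₁ A' | ... | α_m A' | ε

A → T A becomes A → T A A'
A → id B becomes A → id B A'
A → A A becomes A' → A A'
A → A A id becomes A' → A id A'
Add A' → ε

Productions for other non-terminals are unchanged:
  T → B
  T → id
  B → f
  B → c

Resulting grammar:
A → T A A'
A → id B A'
A' → A A'
A' → A id A'
A' → ε
T → B
T → id
B → f
B → c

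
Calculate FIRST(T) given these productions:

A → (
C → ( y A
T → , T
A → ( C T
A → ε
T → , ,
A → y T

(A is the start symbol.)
From T → , T:
  - ',' is a terminal: add ',' and stop
From T → , ,:
  - ',' is a terminal: add ',' and stop

Collecting: FIRST(T) = { ',' }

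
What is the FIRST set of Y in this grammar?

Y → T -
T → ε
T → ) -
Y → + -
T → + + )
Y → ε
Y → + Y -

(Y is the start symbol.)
{ ')', '+', '-', ε }

FIRST sets of the other non-terminals involved (by the same procedure, iterated to a fixed point):
  FIRST(T) = { ')', '+', ε }

From Y → T -:
  - T is a non-terminal: add FIRST(T) \ {ε} = { ')', '+' }
    T is nullable, so continue to the next symbol
  - '-' is a terminal: add '-' and stop
From Y → + -:
  - '+' is a terminal: add '+' and stop
From Y → ε:
  - ε-production, so ε ∈ FIRST(Y)
From Y → + Y -:
  - '+' is a terminal: add '+' and stop

Collecting: FIRST(Y) = { ')', '+', '-', ε }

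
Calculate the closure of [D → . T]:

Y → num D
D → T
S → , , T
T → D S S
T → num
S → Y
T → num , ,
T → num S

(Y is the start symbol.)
To compute CLOSURE, for each item [A → α.Bβ] where B is a non-terminal, add [B → .γ] for all productions B → γ; repeat for the newly added items until nothing changes.

Start with: [D → . T]
  [D → . T] has the dot before T: add [T → . D S S], [T → . num], [T → . num , ,], [T → . num S]
  [T → . D S S] has the dot before D: all D-items already present
No further items can be added.

CLOSURE = { [D → . T], [T → . D S S], [T → . num , ,], [T → . num S], [T → . num] }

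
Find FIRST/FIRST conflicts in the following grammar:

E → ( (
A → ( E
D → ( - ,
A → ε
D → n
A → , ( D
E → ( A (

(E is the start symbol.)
A FIRST/FIRST conflict occurs when two productions N → α and N → β for the same non-terminal have FIRST(α) ∩ FIRST(β) ≠ ∅ (with ε ∈ FIRST of a nullable right-hand side, so two nullable alternatives also conflict).

Productions for E:
  E → ( (: FIRST = { '(' }
  E → ( A (: FIRST = { '(' }
Productions for A:
  A → ( E: FIRST = { '(' }
  A → ε: FIRST = { ε }
  A → , ( D: FIRST = { ',' }
Productions for D:
  D → ( - ,: FIRST = { '(' }
  D → n: FIRST = { 'n' }

Conflict for E: E → ( ( and E → ( A (
  Overlap: { '(' }

Answer: Yes. E → '(' '(' / E → '(' A '(' on { '(' }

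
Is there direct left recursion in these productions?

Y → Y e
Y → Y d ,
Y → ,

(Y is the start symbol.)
Yes, Y is left-recursive

Direct left recursion occurs when N → N α for some non-terminal N (the right-hand side begins with the left-hand side itself).

Y → Y e: LEFT RECURSIVE (starts with Y)
Y → Y d ,: LEFT RECURSIVE (starts with Y)
Y → ,: starts with ','

The grammar has direct left recursion on: Y.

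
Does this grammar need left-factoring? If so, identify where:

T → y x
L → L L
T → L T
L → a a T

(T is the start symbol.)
Left-factoring is needed when two productions for the same non-terminal
share a common prefix on the right-hand side.

Productions for T:
  T → y x
  T → L T
Productions for L:
  L → L L
  L → a a T

No common prefixes found.

Answer: No, left-factoring is not needed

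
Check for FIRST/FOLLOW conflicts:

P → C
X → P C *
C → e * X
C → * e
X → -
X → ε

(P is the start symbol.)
A FIRST/FOLLOW conflict occurs when a non-terminal N has a nullable alternative N → β (β ⇒* ε) and another alternative N → α with FIRST(α) ∩ FOLLOW(N) ≠ ∅: on such a lookahead the parser cannot decide between expanding α and letting N vanish via β.

Nullable non-terminals: X.
FIRST sets used below: FIRST(P) = { '*', 'e' }

X: nullable alternative(s) X → ε; FOLLOW(X) = { $, '*', 'e' }
  X → P C *: FIRST \ {ε} = { '*', 'e' } — overlaps FOLLOW(X) on { '*', 'e' }: CONFLICT
  X → -: FIRST \ {ε} = { '-' } — disjoint from FOLLOW(X)
  X → ε: FIRST \ {ε} = { } — this is the only nullable alternative, skip

C, P have no nullable alternative, so no FIRST/FOLLOW check is needed there.

So the grammar has 1 FIRST/FOLLOW conflict (marked CONFLICT above).

Answer: Yes. X → P C '*' with FOLLOW(X) on { '*', 'e' }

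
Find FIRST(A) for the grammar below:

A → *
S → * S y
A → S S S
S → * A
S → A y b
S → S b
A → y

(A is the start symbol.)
FIRST sets of the other non-terminals involved (by the same procedure, iterated to a fixed point):
  FIRST(S) = { '*', 'y' }

From A → *:
  - '*' is a terminal: add '*' and stop
From A → S S S:
  - S is a non-terminal: add FIRST(S) \ {ε} = { '*', 'y' }
    S is not nullable, so stop
From A → y:
  - y is a terminal: add 'y' and stop

Collecting: FIRST(A) = { '*', 'y' }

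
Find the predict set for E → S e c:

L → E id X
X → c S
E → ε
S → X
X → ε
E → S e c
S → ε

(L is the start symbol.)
PREDICT(E → S e c) = (FIRST(RHS) \ {ε}) ∪ (FOLLOW(E) if ε ∈ FIRST(RHS), i.e. RHS ⇒* ε)
FIRST(S) = { 'c', ε }
FIRST(S e c) = { 'c', 'e' }
ε ∉ FIRST(S e c), so FOLLOW(E) is not added.
PREDICT(E → S e c) = { 'c', 'e' }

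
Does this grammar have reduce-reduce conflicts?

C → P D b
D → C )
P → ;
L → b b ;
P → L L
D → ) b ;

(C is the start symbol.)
A reduce-reduce conflict occurs when an LR(0) state has two complete items [A → α .] and [B → β .] — both call for a reduction, and with no lookahead the parser cannot choose between them.

Augment with C' → C and build the canonical LR(0) collection (I0 = CLOSURE({[C' → . C]}), then GOTO on every symbol after a dot until no new states appear). It has 16 states:
  I0: { [C → . P D b], [C' → . C], [L → . b b ;], [P → . ;], [P → . L L] }  — shift
  I1: { [P → ; .] }  — reduce
  I2: { [C' → C .] }  — accept
  I3: { [L → . b b ;], [P → L . L] }  — shift
  I4: { [C → . P D b], [C → P . D b], [D → . ) b ;], [D → . C )], [L → . b b ;], [P → . ;], [P → . L L] }  — shift
  I5: { [L → b . b ;] }  — shift
  I6: { [L → b b . ;] }  — shift
  I7: { [L → b b ; .] }  — reduce
  I8: { [D → ) . b ;] }  — shift
  I9: { [D → C . )] }  — shift
  I10: { [C → P D . b] }  — shift
  I11: { [C → P D b .] }  — reduce
  I12: { [D → C ) .] }  — reduce
  I13: { [D → ) b . ;] }  — shift
  I14: { [D → ) b ; .] }  — reduce
  I15: { [P → L L .] }  — reduce

No state contains more than one complete item.

Answer: No reduce-reduce conflicts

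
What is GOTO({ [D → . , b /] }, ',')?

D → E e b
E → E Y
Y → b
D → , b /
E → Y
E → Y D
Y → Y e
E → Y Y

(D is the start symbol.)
{ [D → , . b /] }

GOTO(I, ',') = CLOSURE({ [A → αX.β] : [A → α.Xβ] ∈ I, X = ',' })

Items with dot before ',', with the dot advanced:
  [D → . , b /] → [D → , . b /]
Closure adds nothing (no advanced item has the dot before a non-terminal).

GOTO = { [D → , . b /] }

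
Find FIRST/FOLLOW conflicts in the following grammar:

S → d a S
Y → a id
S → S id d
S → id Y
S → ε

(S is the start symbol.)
Yes. S → S id d with FOLLOW(S) on { 'id' }; S → id Y with FOLLOW(S) on { 'id' }

A FIRST/FOLLOW conflict occurs when a non-terminal N has a nullable alternative N → β (β ⇒* ε) and another alternative N → α with FIRST(α) ∩ FOLLOW(N) ≠ ∅: on such a lookahead the parser cannot decide between expanding α and letting N vanish via β.

Nullable non-terminals: S.
FIRST sets used below: FIRST(S) = { 'd', 'id', ε }

S: nullable alternative(s) S → ε; FOLLOW(S) = { $, 'id' }
  S → d a S: FIRST \ {ε} = { 'd' } — disjoint from FOLLOW(S)
  S → S id d: FIRST \ {ε} = { 'd', 'id' } — overlaps FOLLOW(S) on { 'id' }: CONFLICT
  S → id Y: FIRST \ {ε} = { 'id' } — overlaps FOLLOW(S) on { 'id' }: CONFLICT
  S → ε: FIRST \ {ε} = { } — this is the only nullable alternative, skip

Y has no nullable alternative, so no FIRST/FOLLOW check is needed there.

So the grammar has 2 FIRST/FOLLOW conflicts (marked CONFLICT above).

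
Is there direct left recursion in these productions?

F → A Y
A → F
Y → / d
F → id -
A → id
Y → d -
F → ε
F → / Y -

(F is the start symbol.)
No direct left recursion

F → A Y: starts with A
A → F: starts with F
Y → / d: starts with '/'
F → id -: starts with id
A → id: starts with id
Y → d -: starts with d
F → ε: starts with ε
F → / Y -: starts with '/'

No direct left recursion found.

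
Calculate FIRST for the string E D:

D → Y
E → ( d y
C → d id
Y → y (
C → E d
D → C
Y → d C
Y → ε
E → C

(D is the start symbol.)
{ '(', 'd' }

FIRST sets of the non-terminals involved (from the grammar, by fixed-point iteration):
  FIRST(E) = { '(', 'd' }

To compute FIRST(E D), process the symbols left to right:
Symbol E is a non-terminal. Add FIRST(E) \ {ε} = { '(', 'd' }
E is not nullable (ε ∉ FIRST(E)), so stop here.
FIRST(E D) = { '(', 'd' }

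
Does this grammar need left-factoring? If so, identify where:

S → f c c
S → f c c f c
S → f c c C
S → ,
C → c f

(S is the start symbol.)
Yes, S has productions with common prefix 'f c c'

Left-factoring is needed when two productions for the same non-terminal
share a common prefix on the right-hand side.

Productions for S:
  S → f c c
  S → f c c f c
  S → f c c C
  S → ,

Found common prefix 'f c c' in productions for S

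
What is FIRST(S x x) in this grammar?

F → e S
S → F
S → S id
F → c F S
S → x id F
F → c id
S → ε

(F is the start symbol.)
{ 'c', 'e', 'id', 'x' }

FIRST sets of the non-terminals involved (from the grammar, by fixed-point iteration):
  FIRST(S) = { 'c', 'e', 'id', 'x', ε }

To compute FIRST(S x x), process the symbols left to right:
Symbol S is a non-terminal. Add FIRST(S) \ {ε} = { 'c', 'e', 'id', 'x' }
S is nullable (ε ∈ FIRST(S)), continue to the next symbol.
Symbol x is a terminal. Add 'x' and stop.
FIRST(S x x) = { 'c', 'e', 'id', 'x' }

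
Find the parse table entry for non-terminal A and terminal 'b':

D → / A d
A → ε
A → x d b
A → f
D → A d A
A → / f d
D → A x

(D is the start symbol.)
Empty (error entry)

To find M[A, 'b'], we find productions for A where 'b' is in the predict set (PREDICT(N → α) = (FIRST(α) \ {ε}) ∪ (FOLLOW(N) if α ⇒* ε)).

Relevant sets:
  FOLLOW(A) = { $, 'd', 'x' }

A → ε: PREDICT = { $, 'd', 'x' }
A → x d b: PREDICT = { 'x' }
A → f: PREDICT = { 'f' }
A → / f d: PREDICT = { '/' }

M[A, 'b'] is empty (no production applies)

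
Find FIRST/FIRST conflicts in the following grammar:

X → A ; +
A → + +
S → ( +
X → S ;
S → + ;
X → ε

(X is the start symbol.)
A FIRST/FIRST conflict occurs when two productions N → α and N → β for the same non-terminal have FIRST(α) ∩ FIRST(β) ≠ ∅ (with ε ∈ FIRST of a nullable right-hand side, so two nullable alternatives also conflict).

FIRST sets of the non-terminals at (or reachable through a nullable prefix from) the front of some alternative:
  FIRST(A) = { '+' }
  FIRST(S) = { '(', '+' }

Productions for X:
  X → A ; +: FIRST = { '+' }
  X → S ;: FIRST = { '(', '+' }
  X → ε: FIRST = { ε }
Productions for S:
  S → ( +: FIRST = { '(' }
  S → + ;: FIRST = { '+' }
A has only one production, so no FIRST/FIRST conflict is possible there.

Conflict for X: X → A ; + and X → S ;
  Overlap: { '+' }

Answer: Yes. X → A ';' '+' / X → S ';' on { '+' }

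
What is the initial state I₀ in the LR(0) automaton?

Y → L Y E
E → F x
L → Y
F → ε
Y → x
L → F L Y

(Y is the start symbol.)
First, augment the grammar with Y' → Y
I₀ = CLOSURE({ [Y' → . Y] }):
  [Y' → . Y] has the dot before Y: add [Y → . L Y E], [Y → . x]
  [Y → . L Y E] has the dot before L: add [L → . Y], [L → . F L Y]
  [L → . F L Y] has the dot before F: add [F → .]
No further items can be added.

I₀ = { [F → .], [L → . F L Y], [L → . Y], [Y → . L Y E], [Y → . x], [Y' → . Y] }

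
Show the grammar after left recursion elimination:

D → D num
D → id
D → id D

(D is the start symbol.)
D → id D'
D → id D D'
D' → num D'
D' → ε

D is directly left-recursive. The standard transformation for
  A → A α₁ | ... | A α_m | β₁ | ... | β_n
is
  A  → β₁ A' | ... | β_n A'
  A' → α₁ A' | ... | α_m A' | ε

D → id becomes D → id D'
D → id D becomes D → id D D'
D → D num becomes D' → num D'
Add D' → ε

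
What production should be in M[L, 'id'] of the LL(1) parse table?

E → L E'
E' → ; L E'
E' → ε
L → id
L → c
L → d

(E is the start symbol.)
L → id

To find M[L, 'id'], we find productions for L where 'id' is in the predict set (PREDICT(N → α) = (FIRST(α) \ {ε}) ∪ (FOLLOW(N) if α ⇒* ε)).

L → id: PREDICT = { 'id' }
  'id' is in predict set, so this production goes in M[L, 'id']
L → c: PREDICT = { 'c' }
L → d: PREDICT = { 'd' }

M[L, 'id'] = L → id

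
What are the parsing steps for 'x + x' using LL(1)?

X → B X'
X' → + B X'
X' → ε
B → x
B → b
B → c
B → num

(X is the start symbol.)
Stack is shown with the top on the left.

Stack     Input    Action
-------------------------
X $       x + x $  output X → B X'
B X' $    x + x $  output B → x
x X' $    x + x $  match 'x'
X' $      + x $    output X' → + B X'
+ B X' $  + x $    match '+'
B X' $    x $      output B → x
x X' $    x $      match 'x'
X' $      $        output X' → ε
$         $        accept

The string is accepted.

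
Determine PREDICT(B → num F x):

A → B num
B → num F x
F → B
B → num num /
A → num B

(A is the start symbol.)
PREDICT(B → num F x) = (FIRST(RHS) \ {ε}) ∪ (FOLLOW(B) if ε ∈ FIRST(RHS), i.e. RHS ⇒* ε)
FIRST(num F x) = { 'num' }
ε ∉ FIRST(num F x), so FOLLOW(B) is not added.
PREDICT(B → num F x) = { 'num' }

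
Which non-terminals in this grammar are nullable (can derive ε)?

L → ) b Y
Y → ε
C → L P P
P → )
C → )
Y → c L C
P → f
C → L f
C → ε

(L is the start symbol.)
A non-terminal is nullable if it can derive ε (the empty string): either it has an ε-production, or it has a production whose right-hand side consists entirely of nullable non-terminals.

ε-productions: Y → ε, C → ε
So Y, C are immediately nullable.
No further non-terminal can be added: every production for the remaining non-terminals contains a terminal or a non-nullable non-terminal.
Nullable = { 'C', 'Y' }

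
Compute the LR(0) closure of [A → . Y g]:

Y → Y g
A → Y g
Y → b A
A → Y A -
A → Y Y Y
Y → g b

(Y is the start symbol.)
Start with: [A → . Y g]
  [A → . Y g] has the dot before Y: add [Y → . Y g], [Y → . b A], [Y → . g b]
No further items can be added.

CLOSURE = { [A → . Y g], [Y → . Y g], [Y → . b A], [Y → . g b] }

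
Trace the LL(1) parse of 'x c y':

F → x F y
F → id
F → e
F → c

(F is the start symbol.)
LL(1) parsing maintains a stack (initially the start symbol over $) and the input. At each step: if the stack top is a terminal, match it against the current input token; if it is a non-terminal N, replace it with the RHS of M[N, lookahead] (the unique production whose predict set contains the lookahead).

Stack is shown with the top on the left.

Stack    Input    Action
------------------------
F $      x c y $  output F → x F y
x F y $  x c y $  match 'x'
F y $    c y $    output F → c
c y $    c y $    match 'c'
y $      y $      match 'y'
$        $        accept

The string is accepted.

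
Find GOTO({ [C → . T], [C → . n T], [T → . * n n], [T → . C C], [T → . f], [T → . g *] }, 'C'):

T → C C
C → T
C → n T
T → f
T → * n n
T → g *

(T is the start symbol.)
{ [C → . T], [C → . n T], [T → . * n n], [T → . C C], [T → . f], [T → . g *], [T → C . C] }

GOTO(I, 'C') = CLOSURE({ [A → αX.β] : [A → α.Xβ] ∈ I, X = 'C' })

Items with dot before 'C', with the dot advanced:
  [T → . C C] → [T → C . C]
Closure of the advanced items:
  [T → C . C] has the dot before C: add [C → . T], [C → . n T]
  [C → . T] has the dot before T: add [T → . C C], [T → . f], [T → . * n n], [T → . g *]

GOTO = { [C → . T], [C → . n T], [T → . * n n], [T → . C C], [T → . f], [T → . g *], [T → C . C] }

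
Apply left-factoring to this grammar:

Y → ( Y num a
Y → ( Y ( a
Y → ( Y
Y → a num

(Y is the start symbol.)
Y → ( Y Y'
Y' → num a
Y' → ( a
Y' → ε
Y → a num

Left-factoring transforms A → αβ₁ | αβ₂ into A → αA' and A' → β₁ | β₂
(α is the longest common prefix among the alternatives). Repeat until
no nonterminal has two alternatives with a common prefix.

Round 1: Y has alternatives sharing prefix '( Y'. Introduce Y': Y → ( Y Y'
  Add: Y' → num a
  Add: Y' → ( a
  Add: Y' → ε

No remaining common prefixes — done.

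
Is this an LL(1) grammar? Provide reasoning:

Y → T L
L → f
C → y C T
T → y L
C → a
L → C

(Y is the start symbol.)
Yes, the grammar is LL(1).

Relevant sets:
  FIRST(C) = { 'a', 'y' }

For L:
  PREDICT(L → f) = { 'f' }
  PREDICT(L → C) = { 'a', 'y' }
For C:
  PREDICT(C → y C T) = { 'y' }
  PREDICT(C → a) = { 'a' }
Y, T have a single production, so nothing to check there.

All predict sets are disjoint. The grammar IS LL(1).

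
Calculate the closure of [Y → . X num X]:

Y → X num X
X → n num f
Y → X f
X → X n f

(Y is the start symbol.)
To compute CLOSURE, for each item [A → α.Bβ] where B is a non-terminal, add [B → .γ] for all productions B → γ; repeat for the newly added items until nothing changes.

Start with: [Y → . X num X]
  [Y → . X num X] has the dot before X: add [X → . n num f], [X → . X n f]
No further items can be added.

CLOSURE = { [X → . X n f], [X → . n num f], [Y → . X num X] }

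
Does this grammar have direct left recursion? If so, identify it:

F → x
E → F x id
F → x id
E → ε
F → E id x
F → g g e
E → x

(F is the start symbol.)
F → x: starts with x
E → F x id: starts with F
F → x id: starts with x
E → ε: starts with ε
F → E id x: starts with E
F → g g e: starts with g
E → x: starts with x

No direct left recursion found.

Answer: No direct left recursion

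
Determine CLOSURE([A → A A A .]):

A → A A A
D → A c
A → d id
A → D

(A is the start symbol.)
Start with: [A → A A A .]
The dot is at the end, so nothing is added.

CLOSURE = { [A → A A A .] }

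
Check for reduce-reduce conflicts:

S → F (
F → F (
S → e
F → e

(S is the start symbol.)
Augment with S' → S and build the canonical LR(0) collection (I0 = CLOSURE({[S' → . S]}), then GOTO on every symbol after a dot until no new states appear). It has 5 states:
  I0: { [F → . F (], [F → . e], [S → . F (], [S → . e], [S' → . S] }  — shift
  I1: { [F → F . (], [S → F . (] }  — shift
  I2: { [S' → S .] }  — accept
  I3: { [F → e .], [S → e .] }  — 2 reduces
  I4: { [F → F ( .], [S → F ( .] }  — 2 reduces

I3 contains complete items [F → e .], [S → e .] — reduce-reduce conflict.
I4 contains complete items [F → F ( .], [S → F ( .] — reduce-reduce conflict.

Answer: Yes — I3: [F → e .] vs [S → e .]; I4: [F → F ( .] vs [S → F ( .]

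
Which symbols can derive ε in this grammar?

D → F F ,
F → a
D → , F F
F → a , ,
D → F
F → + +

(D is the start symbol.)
There are no ε-productions, so no non-terminal can derive ε.
No non-terminals are nullable.

Answer: None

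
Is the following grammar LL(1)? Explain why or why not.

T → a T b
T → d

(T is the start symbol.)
A grammar is LL(1) if for each non-terminal N with multiple productions, the predict sets of those productions are pairwise disjoint, where PREDICT(N → α) = (FIRST(α) \ {ε}) ∪ (FOLLOW(N) if α ⇒* ε).

For T:
  PREDICT(T → a T b) = { 'a' }
  PREDICT(T → d) = { 'd' }

All predict sets are disjoint. The grammar IS LL(1).

Answer: Yes, the grammar is LL(1).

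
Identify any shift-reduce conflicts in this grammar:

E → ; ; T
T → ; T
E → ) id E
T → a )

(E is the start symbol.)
Augment with E' → E and build the canonical LR(0) collection (I0 = CLOSURE({[E' → . E]}), then GOTO on every symbol after a dot until no new states appear). It has 12 states:
  I0: { [E → . ) id E], [E → . ; ; T], [E' → . E] }  — shift
  I1: { [E → ) . id E] }  — shift
  I2: { [E → ; . ; T] }  — shift
  I3: { [E' → E .] }  — accept
  I4: { [E → ; ; . T], [T → . ; T], [T → . a )] }  — shift
  I5: { [T → . ; T], [T → . a )], [T → ; . T] }  — shift
  I6: { [E → ; ; T .] }  — reduce
  I7: { [T → a . )] }  — shift
  I8: { [T → a ) .] }  — reduce
  I9: { [T → ; T .] }  — reduce
  I10: { [E → ) id . E], [E → . ) id E], [E → . ; ; T] }  — shift
  I11: { [E → ) id E .] }  — reduce

No state contains both a complete item and a shift item.

Answer: No shift-reduce conflicts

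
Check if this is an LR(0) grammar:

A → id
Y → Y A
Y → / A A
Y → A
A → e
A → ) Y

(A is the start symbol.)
No. Shift-reduce conflict between [A → ) Y .] and [A → . ) Y]

Augment with A' → A and build the canonical LR(0) collection (I0 = CLOSURE({[A' → . A]}), then GOTO on every symbol after a dot until no new states appear). It has 11 states:
  I0: { [A → . ) Y], [A → . e], [A → . id], [A' → . A] }  — shift
  I1: { [A → ) . Y], [A → . ) Y], [A → . e], [A → . id], [Y → . / A A], [Y → . A], [Y → . Y A] }  — shift
  I2: { [A' → A .] }  — accept
  I3: { [A → e .] }  — reduce
  I4: { [A → id .] }  — reduce
  I5: { [A → . ) Y], [A → . e], [A → . id], [Y → / . A A] }  — shift
  I6: { [Y → A .] }  — reduce
  I7: { [A → ) Y .], [A → . ) Y], [A → . e], [A → . id], [Y → Y . A] }  — shift, reduce
  I8: { [Y → Y A .] }  — reduce
  I9: { [A → . ) Y], [A → . e], [A → . id], [Y → / A . A] }  — shift
  I10: { [Y → / A A .] }  — reduce

Conflict in state I7:
  Shift-reduce conflict between [A → ) Y .] and [A → . ) Y]
So the grammar is NOT LR(0).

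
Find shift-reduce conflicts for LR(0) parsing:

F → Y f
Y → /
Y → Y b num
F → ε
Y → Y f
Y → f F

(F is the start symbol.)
Yes — I0: [F → .] vs [Y → . /]; I4: [F → .] vs [Y → . /]

A shift-reduce conflict occurs when an LR(0) state has both:
  - a complete (reduce) item [A → α .] (dot at the end), and
  - a shift item [B → β . c γ] (dot before a terminal).

Augment with F' → F and build the canonical LR(0) collection (I0 = CLOSURE({[F' → . F]}), then GOTO on every symbol after a dot until no new states appear). It has 9 states:
  I0: { [F → . Y f], [F → .], [F' → . F], [Y → . /], [Y → . Y b num], [Y → . Y f], [Y → . f F] }  — shift, reduce
  I1: { [Y → / .] }  — reduce
  I2: { [F' → F .] }  — accept
  I3: { [F → Y . f], [Y → Y . b num], [Y → Y . f] }  — shift
  I4: { [F → . Y f], [F → .], [Y → . /], [Y → . Y b num], [Y → . Y f], [Y → . f F], [Y → f . F] }  — shift, reduce
  I5: { [Y → f F .] }  — reduce
  I6: { [Y → Y b . num] }  — shift
  I7: { [F → Y f .], [Y → Y f .] }  — 2 reduces
  I8: { [Y → Y b num .] }  — reduce

I0 contains reduce item [F → .] and shift items [Y → . /], [Y → . f F] — shift-reduce conflict.
I4 contains reduce item [F → .] and shift items [Y → . /], [Y → . f F] — shift-reduce conflict.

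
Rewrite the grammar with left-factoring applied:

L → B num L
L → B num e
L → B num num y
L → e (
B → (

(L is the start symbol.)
L → B num L'
L' → L
L' → e
L' → num y
L → e (
B → (

Left-factoring transforms A → αβ₁ | αβ₂ into A → αA' and A' → β₁ | β₂
(α is the longest common prefix among the alternatives). Repeat until
no nonterminal has two alternatives with a common prefix.

Round 1: L has alternatives sharing prefix 'B num'. Introduce L': L → B num L'
  Add: L' → L
  Add: L' → e
  Add: L' → num y

No remaining common prefixes — done.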